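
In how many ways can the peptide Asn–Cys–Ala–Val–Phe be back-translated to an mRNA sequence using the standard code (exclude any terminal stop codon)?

Asn: 2 codons.
Cys: 2 codons.
Ala: 4 codons.
Val: 4 codons.
Phe: 2 codons.
2 × 2 × 4 × 4 × 2 = 128.

128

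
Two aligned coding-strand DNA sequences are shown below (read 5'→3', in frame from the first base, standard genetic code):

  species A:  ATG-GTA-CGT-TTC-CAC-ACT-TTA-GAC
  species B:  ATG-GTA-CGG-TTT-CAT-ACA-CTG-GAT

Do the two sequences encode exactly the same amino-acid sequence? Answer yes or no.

yes

Codon 1: ATG Met / ATG Met — identical.
Codon 2: GTA Val / GTA Val — identical.
Codon 3: CGT Arg / CGG Arg — synonymous.
Codon 4: TTC Phe / TTT Phe — synonymous.
Codon 5: CAC His / CAT His — synonymous.
Codon 6: ACT Thr / ACA Thr — synonymous.
Codon 7: TTA Leu / CTG Leu — synonymous.
Codon 8: GAC Asp / GAT Asp — synonymous.
Nonsynonymous differences: 0 → same protein.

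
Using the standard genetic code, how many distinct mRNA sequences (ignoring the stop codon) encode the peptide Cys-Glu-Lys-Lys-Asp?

Cys: 2 codons.
Glu: 2 codons.
Lys: 2 codons.
Lys: 2 codons.
Asp: 2 codons.
2 × 2 × 2 × 2 × 2 = 32.

32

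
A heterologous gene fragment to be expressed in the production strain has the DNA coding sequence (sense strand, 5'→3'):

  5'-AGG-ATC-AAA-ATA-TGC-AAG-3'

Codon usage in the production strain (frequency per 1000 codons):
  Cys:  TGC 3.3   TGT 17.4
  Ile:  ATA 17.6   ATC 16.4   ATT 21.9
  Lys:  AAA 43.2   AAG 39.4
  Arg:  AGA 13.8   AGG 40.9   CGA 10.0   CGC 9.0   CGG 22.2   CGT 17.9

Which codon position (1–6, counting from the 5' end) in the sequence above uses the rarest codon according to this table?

Codon 1 AGG (Arg): 40.9 per 1000.
Codon 2 ATC (Ile): 16.4 per 1000.
Codon 3 AAA (Lys): 43.2 per 1000.
Codon 4 ATA (Ile): 17.6 per 1000.
Codon 5 TGC (Cys): 3.3 per 1000.
Codon 6 AAG (Lys): 39.4 per 1000.
Lowest frequency is 3.3 at codon 5.

5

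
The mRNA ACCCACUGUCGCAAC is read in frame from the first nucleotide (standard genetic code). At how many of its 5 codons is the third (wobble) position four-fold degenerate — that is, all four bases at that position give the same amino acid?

2

Codon 1 ACC (Thr): third position 4-fold.
Codon 2 CAC (His): third position 2-fold.
Codon 3 UGU (Cys): third position 2-fold.
Codon 4 CGC (Arg): third position 4-fold.
Codon 5 AAC (Asn): third position 2-fold.
Four-fold degenerate third positions: 2.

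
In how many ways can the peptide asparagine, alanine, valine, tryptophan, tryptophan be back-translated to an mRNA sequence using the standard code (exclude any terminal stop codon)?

32

Asn: 2 codons.
Ala: 4 codons.
Val: 4 codons.
Trp: 1 codon.
Trp: 1 codon.
2 × 4 × 4 × 1 × 1 = 32.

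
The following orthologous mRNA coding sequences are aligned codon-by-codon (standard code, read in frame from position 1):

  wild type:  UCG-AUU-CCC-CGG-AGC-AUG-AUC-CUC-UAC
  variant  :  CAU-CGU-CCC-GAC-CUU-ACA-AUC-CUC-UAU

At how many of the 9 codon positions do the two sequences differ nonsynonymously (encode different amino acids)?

5

Codon 1: UCG Ser / CAU His — nonsynonymous.
Codon 2: AUU Ile / CGU Arg — nonsynonymous.
Codon 3: CCC Pro / CCC Pro — identical.
Codon 4: CGG Arg / GAC Asp — nonsynonymous.
Codon 5: AGC Ser / CUU Leu — nonsynonymous.
Codon 6: AUG Met / ACA Thr — nonsynonymous.
Codon 7: AUC Ile / AUC Ile — identical.
Codon 8: CUC Leu / CUC Leu — identical.
Codon 9: UAC Tyr / UAU Tyr — synonymous.
Nonsynonymous differences: 5.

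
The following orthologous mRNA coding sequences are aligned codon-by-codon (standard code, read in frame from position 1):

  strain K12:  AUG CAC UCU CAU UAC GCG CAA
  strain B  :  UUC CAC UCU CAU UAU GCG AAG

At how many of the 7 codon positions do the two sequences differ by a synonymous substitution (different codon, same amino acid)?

Codon 1: AUG Met / UUC Phe — nonsynonymous.
Codon 2: CAC His / CAC His — identical.
Codon 3: UCU Ser / UCU Ser — identical.
Codon 4: CAU His / CAU His — identical.
Codon 5: UAC Tyr / UAU Tyr — synonymous.
Codon 6: GCG Ala / GCG Ala — identical.
Codon 7: CAA Gln / AAG Lys — nonsynonymous.
Synonymous differences: 1.

1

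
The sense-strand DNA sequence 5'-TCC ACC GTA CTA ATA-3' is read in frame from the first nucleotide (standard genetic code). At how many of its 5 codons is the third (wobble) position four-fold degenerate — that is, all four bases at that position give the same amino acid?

4

Codon 1 TCC (Ser): third position 4-fold.
Codon 2 ACC (Thr): third position 4-fold.
Codon 3 GTA (Val): third position 4-fold.
Codon 4 CTA (Leu): third position 4-fold.
Codon 5 ATA (Ile): third position 3-fold.
Four-fold degenerate third positions: 4.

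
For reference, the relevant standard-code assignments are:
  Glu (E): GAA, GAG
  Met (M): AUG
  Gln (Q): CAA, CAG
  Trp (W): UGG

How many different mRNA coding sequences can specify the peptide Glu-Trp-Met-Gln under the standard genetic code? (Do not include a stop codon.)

4

Glu: 2 codons.
Trp: 1 codon.
Met: 1 codon.
Gln: 2 codons.
2 × 1 × 1 × 2 = 4.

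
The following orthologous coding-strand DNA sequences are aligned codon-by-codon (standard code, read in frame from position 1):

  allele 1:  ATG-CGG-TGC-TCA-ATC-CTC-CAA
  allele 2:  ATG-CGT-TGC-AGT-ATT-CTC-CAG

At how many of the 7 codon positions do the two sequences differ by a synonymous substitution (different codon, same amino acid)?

4

Codon 1: ATG Met / ATG Met — identical.
Codon 2: CGG Arg / CGT Arg — synonymous.
Codon 3: TGC Cys / TGC Cys — identical.
Codon 4: TCA Ser / AGT Ser — synonymous.
Codon 5: ATC Ile / ATT Ile — synonymous.
Codon 6: CTC Leu / CTC Leu — identical.
Codon 7: CAA Gln / CAG Gln — synonymous.
Synonymous differences: 4.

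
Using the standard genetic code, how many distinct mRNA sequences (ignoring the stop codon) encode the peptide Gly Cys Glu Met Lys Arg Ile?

Gly: 4 codons.
Cys: 2 codons.
Glu: 2 codons.
Met: 1 codon.
Lys: 2 codons.
Arg: 6 codons.
Ile: 3 codons.
4 × 2 × 2 × 1 × 2 × 6 × 3 = 576.

576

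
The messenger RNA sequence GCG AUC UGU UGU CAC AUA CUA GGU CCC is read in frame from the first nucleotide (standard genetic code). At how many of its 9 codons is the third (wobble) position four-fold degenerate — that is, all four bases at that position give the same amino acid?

Codon 1 GCG (Ala): third position 4-fold.
Codon 2 AUC (Ile): third position 3-fold.
Codon 3 UGU (Cys): third position 2-fold.
Codon 4 UGU (Cys): third position 2-fold.
Codon 5 CAC (His): third position 2-fold.
Codon 6 AUA (Ile): third position 3-fold.
Codon 7 CUA (Leu): third position 4-fold.
Codon 8 GGU (Gly): third position 4-fold.
Codon 9 CCC (Pro): third position 4-fold.
Four-fold degenerate third positions: 4.

4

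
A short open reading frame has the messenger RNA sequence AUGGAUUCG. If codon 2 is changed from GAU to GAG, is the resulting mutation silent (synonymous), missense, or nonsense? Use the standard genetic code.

missense

Position 6 falls in codon 2: GAU → Asp.
After the substitution the codon is GAG → Glu.
Asp ≠ Glu, so this is a missense mutation.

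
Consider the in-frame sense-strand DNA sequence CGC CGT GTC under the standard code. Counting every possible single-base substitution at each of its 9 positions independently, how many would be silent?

Codon 1 (CGC, Arg): 3 synonymous substitutions.
Codon 2 (CGT, Arg): 3 synonymous substitutions.
Codon 3 (GTC, Val): 3 synonymous substitutions.
Total: 3 + 3 + 3 = 9.

9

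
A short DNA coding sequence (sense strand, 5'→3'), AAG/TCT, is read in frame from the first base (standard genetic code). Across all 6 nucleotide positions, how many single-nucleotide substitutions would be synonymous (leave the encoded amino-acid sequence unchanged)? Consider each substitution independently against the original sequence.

4

Codon 1 (AAG, Lys): 1 synonymous substitution.
Codon 2 (TCT, Ser): 3 synonymous substitutions.
Total: 1 + 3 = 4.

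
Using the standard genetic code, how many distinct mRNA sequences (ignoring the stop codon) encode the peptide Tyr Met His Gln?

Tyr: 2 codons.
Met: 1 codon.
His: 2 codons.
Gln: 2 codons.
2 × 1 × 2 × 2 = 8.

8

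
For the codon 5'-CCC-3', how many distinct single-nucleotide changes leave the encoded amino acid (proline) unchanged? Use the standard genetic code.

3

Position 1: none → 0 synonymous.
Position 2: none → 0 synonymous.
Position 3: CCT, CCA, CCG → 3 synonymous.
Total: 0 + 0 + 3 = 3.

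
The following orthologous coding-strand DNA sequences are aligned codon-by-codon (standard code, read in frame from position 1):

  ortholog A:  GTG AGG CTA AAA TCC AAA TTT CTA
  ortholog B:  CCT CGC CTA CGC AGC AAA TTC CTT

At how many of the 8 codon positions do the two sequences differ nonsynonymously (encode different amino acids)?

Codon 1: GTG Val / CCT Pro — nonsynonymous.
Codon 2: AGG Arg / CGC Arg — synonymous.
Codon 3: CTA Leu / CTA Leu — identical.
Codon 4: AAA Lys / CGC Arg — nonsynonymous.
Codon 5: TCC Ser / AGC Ser — synonymous.
Codon 6: AAA Lys / AAA Lys — identical.
Codon 7: TTT Phe / TTC Phe — synonymous.
Codon 8: CTA Leu / CTT Leu — synonymous.
Nonsynonymous differences: 2.

2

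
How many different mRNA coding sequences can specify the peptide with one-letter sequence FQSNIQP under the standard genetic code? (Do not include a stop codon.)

1152

Phe: 2 codons.
Gln: 2 codons.
Ser: 6 codons.
Asn: 2 codons.
Ile: 3 codons.
Gln: 2 codons.
Pro: 4 codons.
2 × 2 × 6 × 2 × 3 × 2 × 4 = 1152.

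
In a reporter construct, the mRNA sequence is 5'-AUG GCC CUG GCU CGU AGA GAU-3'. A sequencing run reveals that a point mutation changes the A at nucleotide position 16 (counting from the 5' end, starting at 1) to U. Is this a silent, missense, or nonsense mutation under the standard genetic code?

Position 16 falls in codon 6: AGA → Arg.
After the substitution the codon is UGA → Stop.
The new codon is a stop codon, so this is a nonsense mutation.

nonsense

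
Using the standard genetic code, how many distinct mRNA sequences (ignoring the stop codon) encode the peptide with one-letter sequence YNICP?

Tyr: 2 codons.
Asn: 2 codons.
Ile: 3 codons.
Cys: 2 codons.
Pro: 4 codons.
2 × 2 × 3 × 2 × 4 = 96.

96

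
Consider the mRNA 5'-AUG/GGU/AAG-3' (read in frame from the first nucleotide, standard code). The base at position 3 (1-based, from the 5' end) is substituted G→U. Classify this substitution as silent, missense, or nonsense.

Position 3 falls in codon 1: AUG → Met.
After the substitution the codon is AUU → Ile.
Met ≠ Ile, so this is a missense mutation.

missense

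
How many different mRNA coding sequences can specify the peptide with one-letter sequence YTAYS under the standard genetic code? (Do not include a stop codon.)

Tyr: 2 codons.
Thr: 4 codons.
Ala: 4 codons.
Tyr: 2 codons.
Ser: 6 codons.
2 × 4 × 4 × 2 × 6 = 384.

384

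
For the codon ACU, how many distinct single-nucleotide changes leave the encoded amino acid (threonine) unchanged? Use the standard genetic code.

3

Position 1: none → 0 synonymous.
Position 2: none → 0 synonymous.
Position 3: ACC, ACA, ACG → 3 synonymous.
Total: 0 + 0 + 3 = 3.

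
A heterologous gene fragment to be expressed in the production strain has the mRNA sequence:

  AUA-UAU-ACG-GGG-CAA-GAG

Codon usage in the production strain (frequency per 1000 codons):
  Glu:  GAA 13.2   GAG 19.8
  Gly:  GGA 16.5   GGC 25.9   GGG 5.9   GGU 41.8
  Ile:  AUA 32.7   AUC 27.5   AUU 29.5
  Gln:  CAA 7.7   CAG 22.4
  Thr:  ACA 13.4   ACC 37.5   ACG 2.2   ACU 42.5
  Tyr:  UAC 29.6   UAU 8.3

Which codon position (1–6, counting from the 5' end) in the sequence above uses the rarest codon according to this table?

3

Codon 1 AUA (Ile): 32.7 per 1000.
Codon 2 UAU (Tyr): 8.3 per 1000.
Codon 3 ACG (Thr): 2.2 per 1000.
Codon 4 GGG (Gly): 5.9 per 1000.
Codon 5 CAA (Gln): 7.7 per 1000.
Codon 6 GAG (Glu): 19.8 per 1000.
Lowest frequency is 2.2 at codon 3.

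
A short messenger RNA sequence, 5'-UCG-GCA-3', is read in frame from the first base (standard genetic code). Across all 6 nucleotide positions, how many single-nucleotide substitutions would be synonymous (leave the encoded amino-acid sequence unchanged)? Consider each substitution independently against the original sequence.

6

Codon 1 (UCG, Ser): 3 synonymous substitutions.
Codon 2 (GCA, Ala): 3 synonymous substitutions.
Total: 3 + 3 = 6.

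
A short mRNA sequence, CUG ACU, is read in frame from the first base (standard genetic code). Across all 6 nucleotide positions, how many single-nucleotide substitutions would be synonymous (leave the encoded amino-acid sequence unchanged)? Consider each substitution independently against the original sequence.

Codon 1 (CUG, Leu): 4 synonymous substitutions.
Codon 2 (ACU, Thr): 3 synonymous substitutions.
Total: 4 + 3 = 7.

7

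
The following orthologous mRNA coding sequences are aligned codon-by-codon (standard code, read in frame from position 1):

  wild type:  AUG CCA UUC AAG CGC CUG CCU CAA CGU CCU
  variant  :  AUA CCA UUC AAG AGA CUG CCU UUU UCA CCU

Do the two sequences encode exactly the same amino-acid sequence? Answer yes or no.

no

Codon 1: AUG Met / AUA Ile — nonsynonymous.
Codon 2: CCA Pro / CCA Pro — identical.
Codon 3: UUC Phe / UUC Phe — identical.
Codon 4: AAG Lys / AAG Lys — identical.
Codon 5: CGC Arg / AGA Arg — synonymous.
Codon 6: CUG Leu / CUG Leu — identical.
Codon 7: CCU Pro / CCU Pro — identical.
Codon 8: CAA Gln / UUU Phe — nonsynonymous.
Codon 9: CGU Arg / UCA Ser — nonsynonymous.
Codon 10: CCU Pro / CCU Pro — identical.
Nonsynonymous differences: 3 → different protein.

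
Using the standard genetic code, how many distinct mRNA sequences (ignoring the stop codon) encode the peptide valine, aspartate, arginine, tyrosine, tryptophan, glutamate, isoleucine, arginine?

Val: 4 codons.
Asp: 2 codons.
Arg: 6 codons.
Tyr: 2 codons.
Trp: 1 codon.
Glu: 2 codons.
Ile: 3 codons.
Arg: 6 codons.
4 × 2 × 6 × 2 × 1 × 2 × 3 × 6 = 3456.

3456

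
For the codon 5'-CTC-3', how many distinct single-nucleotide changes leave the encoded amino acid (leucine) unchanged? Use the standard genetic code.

Position 1: none → 0 synonymous.
Position 2: none → 0 synonymous.
Position 3: CTT, CTA, CTG → 3 synonymous.
Total: 0 + 0 + 3 = 3.

3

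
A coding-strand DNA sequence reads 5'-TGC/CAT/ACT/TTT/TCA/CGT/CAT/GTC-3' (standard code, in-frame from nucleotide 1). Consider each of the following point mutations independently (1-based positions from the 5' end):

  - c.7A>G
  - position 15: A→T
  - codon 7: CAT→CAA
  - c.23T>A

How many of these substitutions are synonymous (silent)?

1

Codon 3: ACT (Thr) → GCT (Ala) — missense.
Codon 5: TCA (Ser) → TCT (Ser) — synonymous.
Codon 7: CAT (His) → CAA (Gln) — missense.
Codon 8: GTC (Val) → GAC (Asp) — missense.
Synonymous: 1 of 4.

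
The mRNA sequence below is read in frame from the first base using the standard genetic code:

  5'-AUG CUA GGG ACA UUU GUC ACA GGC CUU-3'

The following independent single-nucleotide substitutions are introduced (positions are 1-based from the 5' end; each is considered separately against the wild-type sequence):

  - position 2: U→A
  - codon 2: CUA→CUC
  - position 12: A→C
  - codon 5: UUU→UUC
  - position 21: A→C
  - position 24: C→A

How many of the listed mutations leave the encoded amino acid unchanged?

5

Codon 1: AUG (Met) → AAG (Lys) — missense.
Codon 2: CUA (Leu) → CUC (Leu) — synonymous.
Codon 4: ACA (Thr) → ACC (Thr) — synonymous.
Codon 5: UUU (Phe) → UUC (Phe) — synonymous.
Codon 7: ACA (Thr) → ACC (Thr) — synonymous.
Codon 8: GGC (Gly) → GGA (Gly) — synonymous.
Synonymous: 5 of 6.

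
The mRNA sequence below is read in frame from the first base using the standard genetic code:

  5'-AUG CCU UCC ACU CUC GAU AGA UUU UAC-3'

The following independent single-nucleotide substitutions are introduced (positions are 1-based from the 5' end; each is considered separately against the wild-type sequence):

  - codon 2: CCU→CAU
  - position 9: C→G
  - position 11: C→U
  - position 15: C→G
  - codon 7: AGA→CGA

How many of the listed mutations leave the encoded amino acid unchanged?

3

Codon 2: CCU (Pro) → CAU (His) — missense.
Codon 3: UCC (Ser) → UCG (Ser) — synonymous.
Codon 4: ACU (Thr) → AUU (Ile) — missense.
Codon 5: CUC (Leu) → CUG (Leu) — synonymous.
Codon 7: AGA (Arg) → CGA (Arg) — synonymous.
Synonymous: 3 of 5.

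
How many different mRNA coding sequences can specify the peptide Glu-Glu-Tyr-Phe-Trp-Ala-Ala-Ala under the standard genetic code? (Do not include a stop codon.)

Glu: 2 codons.
Glu: 2 codons.
Tyr: 2 codons.
Phe: 2 codons.
Trp: 1 codon.
Ala: 4 codons.
Ala: 4 codons.
Ala: 4 codons.
2 × 2 × 2 × 2 × 1 × 4 × 4 × 4 = 1024.

1024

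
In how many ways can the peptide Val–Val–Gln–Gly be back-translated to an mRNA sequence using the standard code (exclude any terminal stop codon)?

Val: 4 codons.
Val: 4 codons.
Gln: 2 codons.
Gly: 4 codons.
4 × 4 × 2 × 4 = 128.

128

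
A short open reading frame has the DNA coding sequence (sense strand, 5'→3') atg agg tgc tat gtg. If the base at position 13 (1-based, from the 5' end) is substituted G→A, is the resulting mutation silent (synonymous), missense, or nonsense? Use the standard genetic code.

Position 13 falls in codon 5: GTG → Val.
After the substitution the codon is ATG → Met.
Val ≠ Met, so this is a missense mutation.

missense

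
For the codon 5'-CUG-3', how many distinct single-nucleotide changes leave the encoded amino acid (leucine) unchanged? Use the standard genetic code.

Position 1: UUG → 1 synonymous.
Position 2: none → 0 synonymous.
Position 3: CUU, CUC, CUA → 3 synonymous.
Total: 1 + 0 + 3 = 4.

4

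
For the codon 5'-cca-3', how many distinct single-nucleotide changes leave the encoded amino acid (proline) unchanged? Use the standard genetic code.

Position 1: none → 0 synonymous.
Position 2: none → 0 synonymous.
Position 3: CCT, CCC, CCG → 3 synonymous.
Total: 0 + 0 + 3 = 3.

3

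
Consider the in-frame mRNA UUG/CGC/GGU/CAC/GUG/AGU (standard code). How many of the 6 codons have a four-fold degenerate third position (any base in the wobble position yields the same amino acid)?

Codon 1 UUG (Leu): third position 2-fold.
Codon 2 CGC (Arg): third position 4-fold.
Codon 3 GGU (Gly): third position 4-fold.
Codon 4 CAC (His): third position 2-fold.
Codon 5 GUG (Val): third position 4-fold.
Codon 6 AGU (Ser): third position 2-fold.
Four-fold degenerate third positions: 3.

3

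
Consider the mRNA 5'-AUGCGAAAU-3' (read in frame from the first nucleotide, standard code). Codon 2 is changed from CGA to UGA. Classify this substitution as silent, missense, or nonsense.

nonsense

Position 4 falls in codon 2: CGA → Arg.
After the substitution the codon is UGA → Stop.
The new codon is a stop codon, so this is a nonsense mutation.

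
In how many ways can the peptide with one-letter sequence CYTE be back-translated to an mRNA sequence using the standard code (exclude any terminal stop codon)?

Cys: 2 codons.
Tyr: 2 codons.
Thr: 4 codons.
Glu: 2 codons.
2 × 2 × 4 × 2 = 32.

32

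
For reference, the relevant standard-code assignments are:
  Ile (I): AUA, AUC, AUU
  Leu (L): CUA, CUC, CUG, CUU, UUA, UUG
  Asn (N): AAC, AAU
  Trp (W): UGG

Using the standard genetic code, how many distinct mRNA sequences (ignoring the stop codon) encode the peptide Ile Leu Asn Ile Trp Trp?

Ile: 3 codons.
Leu: 6 codons.
Asn: 2 codons.
Ile: 3 codons.
Trp: 1 codon.
Trp: 1 codon.
3 × 6 × 2 × 3 × 1 × 1 = 108.

108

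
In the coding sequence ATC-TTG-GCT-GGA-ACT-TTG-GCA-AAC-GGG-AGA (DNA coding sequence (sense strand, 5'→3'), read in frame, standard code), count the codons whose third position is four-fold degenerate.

5

Codon 1 ATC (Ile): third position 3-fold.
Codon 2 TTG (Leu): third position 2-fold.
Codon 3 GCT (Ala): third position 4-fold.
Codon 4 GGA (Gly): third position 4-fold.
Codon 5 ACT (Thr): third position 4-fold.
Codon 6 TTG (Leu): third position 2-fold.
Codon 7 GCA (Ala): third position 4-fold.
Codon 8 AAC (Asn): third position 2-fold.
Codon 9 GGG (Gly): third position 4-fold.
Codon 10 AGA (Arg): third position 2-fold.
Four-fold degenerate third positions: 5.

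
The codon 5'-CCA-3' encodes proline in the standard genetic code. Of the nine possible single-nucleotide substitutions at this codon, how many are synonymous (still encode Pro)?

Position 1: none → 0 synonymous.
Position 2: none → 0 synonymous.
Position 3: CCT, CCC, CCG → 3 synonymous.
Total: 0 + 0 + 3 = 3.

3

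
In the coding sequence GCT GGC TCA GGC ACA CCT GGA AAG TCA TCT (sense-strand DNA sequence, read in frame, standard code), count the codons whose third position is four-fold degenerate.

9

Codon 1 GCT (Ala): third position 4-fold.
Codon 2 GGC (Gly): third position 4-fold.
Codon 3 TCA (Ser): third position 4-fold.
Codon 4 GGC (Gly): third position 4-fold.
Codon 5 ACA (Thr): third position 4-fold.
Codon 6 CCT (Pro): third position 4-fold.
Codon 7 GGA (Gly): third position 4-fold.
Codon 8 AAG (Lys): third position 2-fold.
Codon 9 TCA (Ser): third position 4-fold.
Codon 10 TCT (Ser): third position 4-fold.
Four-fold degenerate third positions: 9.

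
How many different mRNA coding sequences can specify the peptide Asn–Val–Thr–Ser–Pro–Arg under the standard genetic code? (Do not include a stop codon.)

4608

Asn: 2 codons.
Val: 4 codons.
Thr: 4 codons.
Ser: 6 codons.
Pro: 4 codons.
Arg: 6 codons.
2 × 4 × 4 × 6 × 4 × 6 = 4608.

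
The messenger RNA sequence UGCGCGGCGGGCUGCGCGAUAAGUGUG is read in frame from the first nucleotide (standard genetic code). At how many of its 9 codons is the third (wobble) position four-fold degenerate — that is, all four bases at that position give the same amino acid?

Codon 1 UGC (Cys): third position 2-fold.
Codon 2 GCG (Ala): third position 4-fold.
Codon 3 GCG (Ala): third position 4-fold.
Codon 4 GGC (Gly): third position 4-fold.
Codon 5 UGC (Cys): third position 2-fold.
Codon 6 GCG (Ala): third position 4-fold.
Codon 7 AUA (Ile): third position 3-fold.
Codon 8 AGU (Ser): third position 2-fold.
Codon 9 GUG (Val): third position 4-fold.
Four-fold degenerate third positions: 5.

5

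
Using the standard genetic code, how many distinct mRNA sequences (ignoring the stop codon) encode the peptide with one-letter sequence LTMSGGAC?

Leu: 6 codons.
Thr: 4 codons.
Met: 1 codon.
Ser: 6 codons.
Gly: 4 codons.
Gly: 4 codons.
Ala: 4 codons.
Cys: 2 codons.
6 × 4 × 1 × 6 × 4 × 4 × 4 × 2 = 18432.

18432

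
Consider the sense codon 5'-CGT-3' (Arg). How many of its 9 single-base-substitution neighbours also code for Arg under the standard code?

Position 1: none → 0 synonymous.
Position 2: none → 0 synonymous.
Position 3: CGC, CGA, CGG → 3 synonymous.
Total: 0 + 0 + 3 = 3.

3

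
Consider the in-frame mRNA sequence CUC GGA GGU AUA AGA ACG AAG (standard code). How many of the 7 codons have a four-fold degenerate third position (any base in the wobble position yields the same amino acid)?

4

Codon 1 CUC (Leu): third position 4-fold.
Codon 2 GGA (Gly): third position 4-fold.
Codon 3 GGU (Gly): third position 4-fold.
Codon 4 AUA (Ile): third position 3-fold.
Codon 5 AGA (Arg): third position 2-fold.
Codon 6 ACG (Thr): third position 4-fold.
Codon 7 AAG (Lys): third position 2-fold.
Four-fold degenerate third positions: 4.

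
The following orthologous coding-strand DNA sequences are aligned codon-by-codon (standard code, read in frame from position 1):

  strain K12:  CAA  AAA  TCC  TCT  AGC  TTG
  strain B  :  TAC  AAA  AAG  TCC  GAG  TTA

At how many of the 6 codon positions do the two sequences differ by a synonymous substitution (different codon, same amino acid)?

Codon 1: CAA Gln / TAC Tyr — nonsynonymous.
Codon 2: AAA Lys / AAA Lys — identical.
Codon 3: TCC Ser / AAG Lys — nonsynonymous.
Codon 4: TCT Ser / TCC Ser — synonymous.
Codon 5: AGC Ser / GAG Glu — nonsynonymous.
Codon 6: TTG Leu / TTA Leu — synonymous.
Synonymous differences: 2.

2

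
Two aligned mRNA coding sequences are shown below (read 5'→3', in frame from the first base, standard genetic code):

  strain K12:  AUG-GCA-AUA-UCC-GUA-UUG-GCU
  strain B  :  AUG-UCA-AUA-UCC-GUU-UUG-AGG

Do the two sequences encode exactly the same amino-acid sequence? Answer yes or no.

no

Codon 1: AUG Met / AUG Met — identical.
Codon 2: GCA Ala / UCA Ser — nonsynonymous.
Codon 3: AUA Ile / AUA Ile — identical.
Codon 4: UCC Ser / UCC Ser — identical.
Codon 5: GUA Val / GUU Val — synonymous.
Codon 6: UUG Leu / UUG Leu — identical.
Codon 7: GCU Ala / AGG Arg — nonsynonymous.
Nonsynonymous differences: 2 → different protein.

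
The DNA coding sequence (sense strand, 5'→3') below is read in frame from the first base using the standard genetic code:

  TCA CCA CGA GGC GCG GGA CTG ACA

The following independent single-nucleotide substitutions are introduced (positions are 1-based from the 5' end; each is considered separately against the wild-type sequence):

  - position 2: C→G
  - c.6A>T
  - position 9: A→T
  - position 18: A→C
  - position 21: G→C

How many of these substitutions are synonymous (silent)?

4

Codon 1: TCA (Ser) → TGA (Stop) — nonsense.
Codon 2: CCA (Pro) → CCT (Pro) — synonymous.
Codon 3: CGA (Arg) → CGT (Arg) — synonymous.
Codon 6: GGA (Gly) → GGC (Gly) — synonymous.
Codon 7: CTG (Leu) → CTC (Leu) — synonymous.
Synonymous: 4 of 5.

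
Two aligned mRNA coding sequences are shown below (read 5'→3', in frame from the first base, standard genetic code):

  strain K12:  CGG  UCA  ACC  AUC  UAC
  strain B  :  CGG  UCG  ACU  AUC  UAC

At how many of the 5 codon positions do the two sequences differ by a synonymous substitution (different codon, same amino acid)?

2

Codon 1: CGG Arg / CGG Arg — identical.
Codon 2: UCA Ser / UCG Ser — synonymous.
Codon 3: ACC Thr / ACU Thr — synonymous.
Codon 4: AUC Ile / AUC Ile — identical.
Codon 5: UAC Tyr / UAC Tyr — identical.
Synonymous differences: 2.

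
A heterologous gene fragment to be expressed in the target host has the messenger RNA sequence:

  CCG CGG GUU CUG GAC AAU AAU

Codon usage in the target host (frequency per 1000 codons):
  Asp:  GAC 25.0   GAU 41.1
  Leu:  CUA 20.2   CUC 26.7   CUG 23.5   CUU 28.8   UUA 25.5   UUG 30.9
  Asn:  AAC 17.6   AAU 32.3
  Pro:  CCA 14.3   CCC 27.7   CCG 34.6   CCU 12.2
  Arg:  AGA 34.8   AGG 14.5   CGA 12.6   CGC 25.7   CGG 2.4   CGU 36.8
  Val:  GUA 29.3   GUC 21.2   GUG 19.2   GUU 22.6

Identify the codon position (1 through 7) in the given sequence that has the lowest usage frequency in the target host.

Codon 1 CCG (Pro): 34.6 per 1000.
Codon 2 CGG (Arg): 2.4 per 1000.
Codon 3 GUU (Val): 22.6 per 1000.
Codon 4 CUG (Leu): 23.5 per 1000.
Codon 5 GAC (Asp): 25.0 per 1000.
Codon 6 AAU (Asn): 32.3 per 1000.
Codon 7 AAU (Asn): 32.3 per 1000.
Lowest frequency is 2.4 at codon 2.

2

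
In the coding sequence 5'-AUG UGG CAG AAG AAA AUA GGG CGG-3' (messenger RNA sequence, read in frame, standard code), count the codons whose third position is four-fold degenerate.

Codon 1 AUG (Met): third position 1-fold.
Codon 2 UGG (Trp): third position 1-fold.
Codon 3 CAG (Gln): third position 2-fold.
Codon 4 AAG (Lys): third position 2-fold.
Codon 5 AAA (Lys): third position 2-fold.
Codon 6 AUA (Ile): third position 3-fold.
Codon 7 GGG (Gly): third position 4-fold.
Codon 8 CGG (Arg): third position 4-fold.
Four-fold degenerate third positions: 2.

2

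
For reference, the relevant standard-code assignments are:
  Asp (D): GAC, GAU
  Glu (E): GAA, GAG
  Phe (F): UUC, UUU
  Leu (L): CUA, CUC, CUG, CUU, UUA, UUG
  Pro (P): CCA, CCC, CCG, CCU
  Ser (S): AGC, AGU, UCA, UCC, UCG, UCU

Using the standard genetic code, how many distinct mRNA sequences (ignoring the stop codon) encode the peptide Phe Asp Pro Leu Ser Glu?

1152

Phe: 2 codons.
Asp: 2 codons.
Pro: 4 codons.
Leu: 6 codons.
Ser: 6 codons.
Glu: 2 codons.
2 × 2 × 4 × 6 × 6 × 2 = 1152.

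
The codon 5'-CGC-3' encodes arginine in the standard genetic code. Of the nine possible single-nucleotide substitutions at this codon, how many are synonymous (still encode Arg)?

Position 1: none → 0 synonymous.
Position 2: none → 0 synonymous.
Position 3: CGT, CGA, CGG → 3 synonymous.
Total: 0 + 0 + 3 = 3.

3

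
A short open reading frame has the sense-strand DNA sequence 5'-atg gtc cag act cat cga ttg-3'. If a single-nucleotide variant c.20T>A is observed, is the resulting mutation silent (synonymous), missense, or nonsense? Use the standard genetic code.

nonsense

Position 20 falls in codon 7: TTG → Leu.
After the substitution the codon is TAG → Stop.
The new codon is a stop codon, so this is a nonsense mutation.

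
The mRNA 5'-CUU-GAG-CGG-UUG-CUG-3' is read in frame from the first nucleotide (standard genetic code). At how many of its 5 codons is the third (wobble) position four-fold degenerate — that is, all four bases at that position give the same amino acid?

Codon 1 CUU (Leu): third position 4-fold.
Codon 2 GAG (Glu): third position 2-fold.
Codon 3 CGG (Arg): third position 4-fold.
Codon 4 UUG (Leu): third position 2-fold.
Codon 5 CUG (Leu): third position 4-fold.
Four-fold degenerate third positions: 3.

3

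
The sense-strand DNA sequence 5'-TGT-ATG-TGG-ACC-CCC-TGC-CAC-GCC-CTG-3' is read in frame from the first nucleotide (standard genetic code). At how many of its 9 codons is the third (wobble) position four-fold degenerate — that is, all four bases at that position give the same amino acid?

4

Codon 1 TGT (Cys): third position 2-fold.
Codon 2 ATG (Met): third position 1-fold.
Codon 3 TGG (Trp): third position 1-fold.
Codon 4 ACC (Thr): third position 4-fold.
Codon 5 CCC (Pro): third position 4-fold.
Codon 6 TGC (Cys): third position 2-fold.
Codon 7 CAC (His): third position 2-fold.
Codon 8 GCC (Ala): third position 4-fold.
Codon 9 CTG (Leu): third position 4-fold.
Four-fold degenerate third positions: 4.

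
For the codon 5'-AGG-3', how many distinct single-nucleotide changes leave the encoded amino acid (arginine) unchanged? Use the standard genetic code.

2

Position 1: CGG → 1 synonymous.
Position 2: none → 0 synonymous.
Position 3: AGA → 1 synonymous.
Total: 1 + 0 + 1 = 2.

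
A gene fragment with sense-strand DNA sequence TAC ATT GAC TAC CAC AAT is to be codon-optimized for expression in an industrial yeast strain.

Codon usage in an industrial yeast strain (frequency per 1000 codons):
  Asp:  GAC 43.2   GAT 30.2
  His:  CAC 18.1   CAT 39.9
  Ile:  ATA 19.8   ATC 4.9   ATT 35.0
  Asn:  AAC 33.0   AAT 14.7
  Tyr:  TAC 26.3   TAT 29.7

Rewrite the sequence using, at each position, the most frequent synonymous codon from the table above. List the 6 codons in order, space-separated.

Codon 1 (Tyr): best is TAT at 29.7.
Codon 2 (Ile): best is ATT at 35.0.
Codon 3 (Asp): best is GAC at 43.2.
Codon 4 (Tyr): best is TAT at 29.7.
Codon 5 (His): best is CAT at 39.9.
Codon 6 (Asn): best is AAC at 33.0.

TAT ATT GAC TAT CAT AAC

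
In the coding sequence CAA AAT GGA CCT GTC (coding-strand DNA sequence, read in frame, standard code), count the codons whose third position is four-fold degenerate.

Codon 1 CAA (Gln): third position 2-fold.
Codon 2 AAT (Asn): third position 2-fold.
Codon 3 GGA (Gly): third position 4-fold.
Codon 4 CCT (Pro): third position 4-fold.
Codon 5 GTC (Val): third position 4-fold.
Four-fold degenerate third positions: 3.

3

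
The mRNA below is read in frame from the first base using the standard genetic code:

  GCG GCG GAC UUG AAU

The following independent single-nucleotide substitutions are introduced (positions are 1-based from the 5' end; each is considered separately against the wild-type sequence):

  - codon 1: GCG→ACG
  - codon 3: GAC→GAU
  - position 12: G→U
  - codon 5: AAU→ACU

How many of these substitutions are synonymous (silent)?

Codon 1: GCG (Ala) → ACG (Thr) — missense.
Codon 3: GAC (Asp) → GAU (Asp) — synonymous.
Codon 4: UUG (Leu) → UUU (Phe) — missense.
Codon 5: AAU (Asn) → ACU (Thr) — missense.
Synonymous: 1 of 4.

1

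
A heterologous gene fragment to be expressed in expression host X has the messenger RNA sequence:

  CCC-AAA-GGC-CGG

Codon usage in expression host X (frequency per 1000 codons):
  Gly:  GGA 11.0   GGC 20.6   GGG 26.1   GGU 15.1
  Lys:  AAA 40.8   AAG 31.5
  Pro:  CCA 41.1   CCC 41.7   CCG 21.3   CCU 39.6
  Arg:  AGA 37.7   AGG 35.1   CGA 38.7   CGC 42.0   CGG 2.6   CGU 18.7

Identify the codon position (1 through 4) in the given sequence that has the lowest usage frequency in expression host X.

Codon 1 CCC (Pro): 41.7 per 1000.
Codon 2 AAA (Lys): 40.8 per 1000.
Codon 3 GGC (Gly): 20.6 per 1000.
Codon 4 CGG (Arg): 2.6 per 1000.
Lowest frequency is 2.6 at codon 4.

4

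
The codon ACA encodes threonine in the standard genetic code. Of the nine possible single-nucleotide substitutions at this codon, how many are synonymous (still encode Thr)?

Position 1: none → 0 synonymous.
Position 2: none → 0 synonymous.
Position 3: ACU, ACC, ACG → 3 synonymous.
Total: 0 + 0 + 3 = 3.

3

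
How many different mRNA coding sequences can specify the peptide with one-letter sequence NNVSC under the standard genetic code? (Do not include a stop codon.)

192

Asn: 2 codons.
Asn: 2 codons.
Val: 4 codons.
Ser: 6 codons.
Cys: 2 codons.
2 × 2 × 4 × 6 × 2 = 192.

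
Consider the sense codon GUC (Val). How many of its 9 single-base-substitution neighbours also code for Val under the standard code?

3

Position 1: none → 0 synonymous.
Position 2: none → 0 synonymous.
Position 3: GUU, GUA, GUG → 3 synonymous.
Total: 0 + 0 + 3 = 3.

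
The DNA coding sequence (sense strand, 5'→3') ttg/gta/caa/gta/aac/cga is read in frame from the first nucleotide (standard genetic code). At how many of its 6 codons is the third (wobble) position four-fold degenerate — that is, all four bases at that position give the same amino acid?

Codon 1 TTG (Leu): third position 2-fold.
Codon 2 GTA (Val): third position 4-fold.
Codon 3 CAA (Gln): third position 2-fold.
Codon 4 GTA (Val): third position 4-fold.
Codon 5 AAC (Asn): third position 2-fold.
Codon 6 CGA (Arg): third position 4-fold.
Four-fold degenerate third positions: 3.

3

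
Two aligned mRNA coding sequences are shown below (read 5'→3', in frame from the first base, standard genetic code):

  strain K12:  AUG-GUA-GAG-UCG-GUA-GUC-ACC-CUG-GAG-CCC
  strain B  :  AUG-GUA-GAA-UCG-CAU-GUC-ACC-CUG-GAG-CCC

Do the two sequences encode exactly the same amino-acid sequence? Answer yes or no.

no

Codon 1: AUG Met / AUG Met — identical.
Codon 2: GUA Val / GUA Val — identical.
Codon 3: GAG Glu / GAA Glu — synonymous.
Codon 4: UCG Ser / UCG Ser — identical.
Codon 5: GUA Val / CAU His — nonsynonymous.
Codon 6: GUC Val / GUC Val — identical.
Codon 7: ACC Thr / ACC Thr — identical.
Codon 8: CUG Leu / CUG Leu — identical.
Codon 9: GAG Glu / GAG Glu — identical.
Codon 10: CCC Pro / CCC Pro — identical.
Nonsynonymous differences: 1 → different protein.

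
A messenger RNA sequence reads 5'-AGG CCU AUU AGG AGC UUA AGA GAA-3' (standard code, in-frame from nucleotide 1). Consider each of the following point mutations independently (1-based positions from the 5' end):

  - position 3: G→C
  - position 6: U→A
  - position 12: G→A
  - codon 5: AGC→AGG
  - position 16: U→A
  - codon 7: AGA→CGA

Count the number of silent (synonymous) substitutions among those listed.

3

Codon 1: AGG (Arg) → AGC (Ser) — missense.
Codon 2: CCU (Pro) → CCA (Pro) — synonymous.
Codon 4: AGG (Arg) → AGA (Arg) — synonymous.
Codon 5: AGC (Ser) → AGG (Arg) — missense.
Codon 6: UUA (Leu) → AUA (Ile) — missense.
Codon 7: AGA (Arg) → CGA (Arg) — synonymous.
Synonymous: 3 of 6.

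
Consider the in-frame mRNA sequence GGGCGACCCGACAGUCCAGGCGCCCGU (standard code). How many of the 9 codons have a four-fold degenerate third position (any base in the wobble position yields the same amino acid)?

Codon 1 GGG (Gly): third position 4-fold.
Codon 2 CGA (Arg): third position 4-fold.
Codon 3 CCC (Pro): third position 4-fold.
Codon 4 GAC (Asp): third position 2-fold.
Codon 5 AGU (Ser): third position 2-fold.
Codon 6 CCA (Pro): third position 4-fold.
Codon 7 GGC (Gly): third position 4-fold.
Codon 8 GCC (Ala): third position 4-fold.
Codon 9 CGU (Arg): third position 4-fold.
Four-fold degenerate third positions: 7.

7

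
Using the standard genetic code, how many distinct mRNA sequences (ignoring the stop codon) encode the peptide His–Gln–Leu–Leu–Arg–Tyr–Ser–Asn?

His: 2 codons.
Gln: 2 codons.
Leu: 6 codons.
Leu: 6 codons.
Arg: 6 codons.
Tyr: 2 codons.
Ser: 6 codons.
Asn: 2 codons.
2 × 2 × 6 × 6 × 6 × 2 × 6 × 2 = 20736.

20736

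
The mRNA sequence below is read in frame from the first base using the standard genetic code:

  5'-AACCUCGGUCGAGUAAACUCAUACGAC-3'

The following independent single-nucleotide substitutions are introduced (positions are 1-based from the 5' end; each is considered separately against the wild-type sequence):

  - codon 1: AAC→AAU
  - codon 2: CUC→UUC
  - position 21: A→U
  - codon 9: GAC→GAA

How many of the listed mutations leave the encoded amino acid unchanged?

Codon 1: AAC (Asn) → AAU (Asn) — synonymous.
Codon 2: CUC (Leu) → UUC (Phe) — missense.
Codon 7: UCA (Ser) → UCU (Ser) — synonymous.
Codon 9: GAC (Asp) → GAA (Glu) — missense.
Synonymous: 2 of 4.

2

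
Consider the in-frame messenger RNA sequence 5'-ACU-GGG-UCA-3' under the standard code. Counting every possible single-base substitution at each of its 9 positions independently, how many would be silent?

Codon 1 (ACU, Thr): 3 synonymous substitutions.
Codon 2 (GGG, Gly): 3 synonymous substitutions.
Codon 3 (UCA, Ser): 3 synonymous substitutions.
Total: 3 + 3 + 3 = 9.

9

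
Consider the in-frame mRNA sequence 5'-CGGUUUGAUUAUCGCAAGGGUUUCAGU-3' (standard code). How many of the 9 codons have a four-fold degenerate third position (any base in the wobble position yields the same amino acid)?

3

Codon 1 CGG (Arg): third position 4-fold.
Codon 2 UUU (Phe): third position 2-fold.
Codon 3 GAU (Asp): third position 2-fold.
Codon 4 UAU (Tyr): third position 2-fold.
Codon 5 CGC (Arg): third position 4-fold.
Codon 6 AAG (Lys): third position 2-fold.
Codon 7 GGU (Gly): third position 4-fold.
Codon 8 UUC (Phe): third position 2-fold.
Codon 9 AGU (Ser): third position 2-fold.
Four-fold degenerate third positions: 3.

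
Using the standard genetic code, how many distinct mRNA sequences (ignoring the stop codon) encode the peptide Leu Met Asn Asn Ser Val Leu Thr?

13824

Leu: 6 codons.
Met: 1 codon.
Asn: 2 codons.
Asn: 2 codons.
Ser: 6 codons.
Val: 4 codons.
Leu: 6 codons.
Thr: 4 codons.
6 × 1 × 2 × 2 × 6 × 4 × 6 × 4 = 13824.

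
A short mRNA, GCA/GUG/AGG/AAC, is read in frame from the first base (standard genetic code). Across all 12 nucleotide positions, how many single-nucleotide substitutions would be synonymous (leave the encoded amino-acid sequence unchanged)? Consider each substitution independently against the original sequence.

Codon 1 (GCA, Ala): 3 synonymous substitutions.
Codon 2 (GUG, Val): 3 synonymous substitutions.
Codon 3 (AGG, Arg): 2 synonymous substitutions.
Codon 4 (AAC, Asn): 1 synonymous substitution.
Total: 3 + 3 + 2 + 1 = 9.

9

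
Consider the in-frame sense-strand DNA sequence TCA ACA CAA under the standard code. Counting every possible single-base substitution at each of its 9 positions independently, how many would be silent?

7

Codon 1 (TCA, Ser): 3 synonymous substitutions.
Codon 2 (ACA, Thr): 3 synonymous substitutions.
Codon 3 (CAA, Gln): 1 synonymous substitution.
Total: 3 + 3 + 1 = 7.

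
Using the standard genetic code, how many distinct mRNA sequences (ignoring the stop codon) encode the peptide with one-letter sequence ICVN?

48

Ile: 3 codons.
Cys: 2 codons.
Val: 4 codons.
Asn: 2 codons.
3 × 2 × 4 × 2 = 48.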